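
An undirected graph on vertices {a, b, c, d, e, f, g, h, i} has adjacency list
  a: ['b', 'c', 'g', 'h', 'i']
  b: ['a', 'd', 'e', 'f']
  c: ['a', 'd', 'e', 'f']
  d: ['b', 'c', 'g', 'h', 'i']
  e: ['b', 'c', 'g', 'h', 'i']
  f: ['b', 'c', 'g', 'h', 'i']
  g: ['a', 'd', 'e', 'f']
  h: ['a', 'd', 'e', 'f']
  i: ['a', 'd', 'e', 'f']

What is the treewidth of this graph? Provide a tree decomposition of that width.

Every bag has size at most 5, so the width is 5 − 1 = 4 and tw(G) ≤ 4. For the lower bound: the 5 vertex sets {d,i}, {a,c}, {b,e}, {f}, {h} are disjoint, each induces a connected subgraph, and every pair is joined by at least one edge of G. Contracting each set to a single vertex therefore yields K_{5} as a minor, and since treewidth is minor-monotone, tw(G) ≥ tw(K_{5}) = 4. Hence tw(G) = 4 exactly.

Treewidth 4.
One optimal decomposition is:
Bags: B1 = {a, d, e, f, i}  B2 = {a, c, d, e, f}  B3 = {a, b, d, e, f}  B4 = {a, d, e, f, h}  B5 = {a, d, e, f, g}
Tree: B1–B2, B2–B3, B3–B4, B4–B5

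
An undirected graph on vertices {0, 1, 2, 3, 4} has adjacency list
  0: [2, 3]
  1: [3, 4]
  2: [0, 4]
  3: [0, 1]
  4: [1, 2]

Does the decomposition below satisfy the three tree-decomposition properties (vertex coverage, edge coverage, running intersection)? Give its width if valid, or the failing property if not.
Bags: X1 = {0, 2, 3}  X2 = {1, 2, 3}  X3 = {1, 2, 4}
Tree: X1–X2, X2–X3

Checking the three conditions: (i) the bags cover all of {0, 1, 2, 3, 4}; (ii) for each edge, some bag contains both endpoints; (iii) the bags containing any fixed vertex form a subtree. All hold, so the decomposition is valid with width 3 − 1 = 2.

Yes; width 2.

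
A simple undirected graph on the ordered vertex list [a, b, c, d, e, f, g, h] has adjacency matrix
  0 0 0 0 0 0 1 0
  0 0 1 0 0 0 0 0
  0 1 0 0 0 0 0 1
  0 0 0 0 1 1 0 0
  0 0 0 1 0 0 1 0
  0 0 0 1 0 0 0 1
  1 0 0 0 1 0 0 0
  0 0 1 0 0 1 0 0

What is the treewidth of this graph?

1

A width-1 tree decomposition is:
Bags: B1 = {a, g}  B2 = {e, g}  B3 = {d, e}  B4 = {d, f}  B5 = {f, h}  B6 = {c, h}  B7 = {b, c}
Tree: B1–B2, B2–B3, B3–B4, B4–B5, B5–B6, B6–B7
The largest bag has 2 vertices, giving width 1; this decomposition certifies tw(G) ≤ 1. G has an edge, so its treewidth is at least 1. Hence tw(G) = 1 exactly.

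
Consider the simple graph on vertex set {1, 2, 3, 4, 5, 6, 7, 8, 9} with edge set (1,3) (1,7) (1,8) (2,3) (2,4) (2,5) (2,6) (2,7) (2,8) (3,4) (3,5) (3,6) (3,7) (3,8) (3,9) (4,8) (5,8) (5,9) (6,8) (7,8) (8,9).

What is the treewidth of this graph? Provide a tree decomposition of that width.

The largest bag has 4 vertices, giving width 3; this decomposition certifies tw(G) ≤ 3. Conversely, {1, 3, 7, 8} is a clique of size 4, and the vertices of any clique must share a bag in every tree decomposition; so some bag has ≥ 4 vertices and tw(G) ≥ 3. Therefore the treewidth is 3.

Treewidth 3.
Bags: B1 = {2, 3, 7, 8}  B2 = {2, 3, 6, 8}  B3 = {1, 3, 7, 8}  B4 = {2, 3, 5, 8}  B5 = {3, 5, 8, 9}  B6 = {2, 3, 4, 8}
Tree: B1–B2, B1–B3, B1–B4, B4–B5, B1–B6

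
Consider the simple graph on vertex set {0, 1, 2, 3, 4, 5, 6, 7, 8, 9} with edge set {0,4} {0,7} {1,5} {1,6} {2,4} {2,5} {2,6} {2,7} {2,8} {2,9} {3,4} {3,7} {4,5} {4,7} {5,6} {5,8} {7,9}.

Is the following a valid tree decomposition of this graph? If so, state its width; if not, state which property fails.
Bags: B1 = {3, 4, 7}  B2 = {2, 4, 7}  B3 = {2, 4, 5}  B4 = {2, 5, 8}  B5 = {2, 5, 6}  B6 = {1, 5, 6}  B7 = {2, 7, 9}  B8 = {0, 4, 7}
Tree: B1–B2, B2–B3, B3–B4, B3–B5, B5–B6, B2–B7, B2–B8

Every vertex of G appears in some bag (union = {0, 1, 2, 3, 4, 5, 6, 7, 8, 9}); every edge is covered by a bag; and for each vertex v the set of bags containing v is connected in the bag tree. The decomposition is therefore valid. The largest bag has 3 vertices, so the width is 2.

Yes; width 2.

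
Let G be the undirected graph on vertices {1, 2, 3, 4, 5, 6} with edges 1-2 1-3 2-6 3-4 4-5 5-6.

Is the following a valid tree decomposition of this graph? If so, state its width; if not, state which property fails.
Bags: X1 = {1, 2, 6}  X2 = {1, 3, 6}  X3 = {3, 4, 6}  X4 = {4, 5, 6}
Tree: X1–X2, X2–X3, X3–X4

Vertex coverage: the bags together contain {1, 2, 3, 4, 5, 6}, the full vertex set. Edge coverage: each edge of G has both endpoints in at least one bag. Running intersection: for every vertex, the bags containing it form a connected subtree. All three properties hold, so this is a valid tree decomposition of width max|bag| − 1 = 2, and hence tw(G) ≤ 2.

Yes; width 2.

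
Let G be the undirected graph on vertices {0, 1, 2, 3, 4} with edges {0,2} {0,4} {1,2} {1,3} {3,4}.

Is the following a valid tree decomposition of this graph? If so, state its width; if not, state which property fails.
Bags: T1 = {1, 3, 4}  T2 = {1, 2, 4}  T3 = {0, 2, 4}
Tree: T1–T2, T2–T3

Yes; width 2.

Vertex coverage: the bags together contain {0, 1, 2, 3, 4}, the full vertex set. Edge coverage: each edge of G has both endpoints in at least one bag. Running intersection: for every vertex, the bags containing it form a connected subtree. All three properties hold, so this is a valid tree decomposition of width max|bag| − 1 = 2, and hence tw(G) ≤ 2.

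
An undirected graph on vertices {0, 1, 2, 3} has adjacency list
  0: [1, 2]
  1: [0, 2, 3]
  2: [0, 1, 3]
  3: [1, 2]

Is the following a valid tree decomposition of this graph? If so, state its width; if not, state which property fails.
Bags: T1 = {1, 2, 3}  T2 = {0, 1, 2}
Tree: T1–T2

Yes; width 2.

Vertex coverage: the bags together contain {0, 1, 2, 3}, the full vertex set. Edge coverage: each edge of G has both endpoints in at least one bag. Running intersection: for every vertex, the bags containing it form a connected subtree. All three properties hold, so this is a valid tree decomposition of width max|bag| − 1 = 2, and hence tw(G) ≤ 2.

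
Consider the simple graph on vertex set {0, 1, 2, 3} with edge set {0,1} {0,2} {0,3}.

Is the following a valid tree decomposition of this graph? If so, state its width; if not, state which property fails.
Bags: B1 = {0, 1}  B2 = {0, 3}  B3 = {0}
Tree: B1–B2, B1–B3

No — vertex 2 appears in no bag.

A tree decomposition must satisfy three properties: every vertex lies in some bag; for every edge, both endpoints lie together in some bag; and for every vertex, the bags containing it form a connected subtree. Here vertex 2 appears in no bag, so the decomposition is invalid.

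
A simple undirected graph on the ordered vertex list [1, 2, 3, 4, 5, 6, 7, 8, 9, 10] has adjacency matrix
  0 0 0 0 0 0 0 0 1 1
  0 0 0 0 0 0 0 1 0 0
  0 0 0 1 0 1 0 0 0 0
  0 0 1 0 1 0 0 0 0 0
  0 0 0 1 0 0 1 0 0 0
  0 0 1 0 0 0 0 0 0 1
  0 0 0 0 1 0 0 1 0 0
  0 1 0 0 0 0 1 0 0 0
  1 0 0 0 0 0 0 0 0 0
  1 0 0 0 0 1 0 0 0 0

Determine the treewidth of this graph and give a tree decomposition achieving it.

Treewidth 1.
One optimal decomposition is:
Bags: B1 = {1, 9}  B2 = {1, 10}  B3 = {6, 10}  B4 = {3, 6}  B5 = {3, 4}  B6 = {4, 5}  B7 = {5, 7}  B8 = {7, 8}  B9 = {2, 8}
Tree: B1–B2, B2–B3, B3–B4, B4–B5, B5–B6, B6–B7, B7–B8, B8–B9

Each bag holds 2 vertices, so the decomposition has width 1, which upper-bounds the treewidth. G has an edge, so its treewidth is at least 1. Hence tw(G) = 1 exactly.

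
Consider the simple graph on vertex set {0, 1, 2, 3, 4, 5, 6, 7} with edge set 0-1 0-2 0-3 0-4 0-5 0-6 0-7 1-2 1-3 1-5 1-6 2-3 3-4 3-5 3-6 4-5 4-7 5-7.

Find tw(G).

A width-3 tree decomposition is:
Bags: B1 = {0, 1, 2, 3}  B2 = {0, 1, 3, 6}  B3 = {0, 1, 3, 5}  B4 = {0, 3, 4, 5}  B5 = {0, 4, 5, 7}
Tree: B1–B2, B1–B3, B3–B4, B4–B5
The largest bag has 4 vertices, giving width 3; this decomposition certifies tw(G) ≤ 3. On the other hand G contains the 4-clique {0, 1, 2, 3}. A clique must lie in a single bag of any decomposition, so no decomposition can have width below 3. Therefore the treewidth is 3.

3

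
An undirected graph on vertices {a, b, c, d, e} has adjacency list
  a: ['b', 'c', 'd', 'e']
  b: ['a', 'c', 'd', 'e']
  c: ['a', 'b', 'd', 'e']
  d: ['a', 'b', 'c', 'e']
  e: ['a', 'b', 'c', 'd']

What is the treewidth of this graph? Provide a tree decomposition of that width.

With just one bag of size 5, the width is 5 − 1 = 4, so tw(G) ≤ 4. On the other hand G contains the 5-clique {a, b, c, d, e}. A clique must lie in a single bag of any decomposition, so no decomposition can have width below 4. Hence tw(G) = 4 exactly.

Treewidth 4.
One optimal decomposition is:
Bags: B1 = {a, b, c, d, e}
Tree: (single bag)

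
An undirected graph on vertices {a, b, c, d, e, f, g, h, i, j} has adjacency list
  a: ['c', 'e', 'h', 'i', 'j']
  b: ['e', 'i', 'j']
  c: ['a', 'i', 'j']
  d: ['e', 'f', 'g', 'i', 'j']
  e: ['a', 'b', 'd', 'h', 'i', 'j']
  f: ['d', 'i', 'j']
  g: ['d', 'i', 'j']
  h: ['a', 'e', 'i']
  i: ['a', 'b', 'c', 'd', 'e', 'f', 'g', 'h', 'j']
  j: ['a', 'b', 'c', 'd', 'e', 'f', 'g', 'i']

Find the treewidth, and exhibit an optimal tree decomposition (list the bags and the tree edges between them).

The largest bag has 4 vertices, giving width 3; this decomposition certifies tw(G) ≤ 3. Conversely, {d, g, i, j} is a clique of size 4, and the vertices of any clique must share a bag in every tree decomposition; so some bag has ≥ 4 vertices and tw(G) ≥ 3. Therefore the treewidth is 3.

Treewidth 3.
One such decomposition:
Bags: B1 = {a, e, i, j}  B2 = {b, e, i, j}  B3 = {d, e, i, j}  B4 = {d, g, i, j}  B5 = {a, e, h, i}  B6 = {d, f, i, j}  B7 = {a, c, i, j}
Tree: B1–B2, B1–B3, B3–B4, B1–B5, B3–B6, B1–B7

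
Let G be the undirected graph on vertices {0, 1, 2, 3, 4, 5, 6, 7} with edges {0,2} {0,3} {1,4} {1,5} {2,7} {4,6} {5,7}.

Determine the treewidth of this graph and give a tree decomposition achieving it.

Treewidth 1.
Bags: B1 = {4, 6}  B2 = {1, 4}  B3 = {1, 5}  B4 = {5, 7}  B5 = {2, 7}  B6 = {0, 2}  B7 = {0, 3}
Tree: B1–B2, B2–B3, B3–B4, B4–B5, B5–B6, B6–B7

Each bag holds 2 vertices, so the decomposition has width 1, which upper-bounds the treewidth. Any graph with an edge has treewidth ≥ 1, and G has the edge 6–4. The upper and lower bounds meet at 1, so that is the treewidth.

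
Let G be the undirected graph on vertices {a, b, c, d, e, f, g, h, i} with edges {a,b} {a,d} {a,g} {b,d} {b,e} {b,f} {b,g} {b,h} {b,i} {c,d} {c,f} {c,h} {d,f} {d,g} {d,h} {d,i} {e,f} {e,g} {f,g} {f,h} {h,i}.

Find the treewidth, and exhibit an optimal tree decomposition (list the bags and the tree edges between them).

Treewidth 3.
One optimal decomposition is:
Bags: B1 = {b, d, h, i}  B2 = {b, d, f, h}  B3 = {b, d, f, g}  B4 = {b, e, f, g}  B5 = {a, b, d, g}  B6 = {c, d, f, h}
Tree: B1–B2, B2–B3, B3–B4, B3–B5, B2–B6

The largest bag has 4 vertices, giving width 3; this decomposition certifies tw(G) ≤ 3. Conversely, {c, d, f, h} is a clique of size 4, and the vertices of any clique must share a bag in every tree decomposition; so some bag has ≥ 4 vertices and tw(G) ≥ 3. Combining the bounds, tw(G) = 3.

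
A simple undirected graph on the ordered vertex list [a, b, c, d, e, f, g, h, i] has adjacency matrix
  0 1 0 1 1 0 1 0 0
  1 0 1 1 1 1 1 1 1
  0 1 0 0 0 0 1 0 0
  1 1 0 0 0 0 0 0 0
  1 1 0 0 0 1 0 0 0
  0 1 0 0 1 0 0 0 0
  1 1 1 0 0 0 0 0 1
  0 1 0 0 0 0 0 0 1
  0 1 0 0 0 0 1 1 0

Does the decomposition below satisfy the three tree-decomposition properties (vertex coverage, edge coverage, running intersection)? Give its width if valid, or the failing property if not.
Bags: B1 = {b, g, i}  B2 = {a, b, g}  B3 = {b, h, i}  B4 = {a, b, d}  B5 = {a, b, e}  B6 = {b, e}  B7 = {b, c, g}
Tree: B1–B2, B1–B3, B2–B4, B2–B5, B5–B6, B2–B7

No — vertex f appears in no bag.

A tree decomposition must satisfy three properties: every vertex lies in some bag; for every edge, both endpoints lie together in some bag; and for every vertex, the bags containing it form a connected subtree. Here vertex f appears in no bag, so the decomposition is invalid.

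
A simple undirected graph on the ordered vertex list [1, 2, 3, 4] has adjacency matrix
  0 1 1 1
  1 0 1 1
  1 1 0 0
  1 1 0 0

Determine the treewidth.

A width-2 tree decomposition is:
Bags: B1 = {1, 2, 4}  B2 = {1, 2, 3}
Tree: B1–B2
Each bag holds 3 vertices, so the decomposition has width 2, which upper-bounds the treewidth. On the other hand G contains the 3-clique {1, 2, 3}. A clique must lie in a single bag of any decomposition, so no decomposition can have width below 2. The upper and lower bounds meet at 2, so that is the treewidth.

2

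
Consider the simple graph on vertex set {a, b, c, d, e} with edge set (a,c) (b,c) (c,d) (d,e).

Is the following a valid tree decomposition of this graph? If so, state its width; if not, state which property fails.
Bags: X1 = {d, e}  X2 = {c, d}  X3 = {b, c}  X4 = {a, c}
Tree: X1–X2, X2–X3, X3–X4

Checking the three conditions: (i) the bags cover all of {a, b, c, d, e}; (ii) for each edge, some bag contains both endpoints; (iii) the bags containing any fixed vertex form a subtree. All hold, so the decomposition is valid with width 2 − 1 = 1.

Yes; width 1.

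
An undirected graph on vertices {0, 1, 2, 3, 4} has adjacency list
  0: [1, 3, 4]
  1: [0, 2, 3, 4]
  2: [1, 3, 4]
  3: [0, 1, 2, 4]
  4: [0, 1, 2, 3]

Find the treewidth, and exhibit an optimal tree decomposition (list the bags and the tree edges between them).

Treewidth 3.
One optimal decomposition is:
Bags: B1 = {0, 1, 3, 4}  B2 = {1, 2, 3, 4}
Tree: B1–B2

Each bag holds 4 vertices, so the decomposition has width 3, which upper-bounds the treewidth. For the lower bound, the 4 vertices {0, 1, 3, 4} are pairwise adjacent, and any tree decomposition puts a clique entirely inside one bag — forcing width ≥ 3. Combining the bounds, tw(G) = 3.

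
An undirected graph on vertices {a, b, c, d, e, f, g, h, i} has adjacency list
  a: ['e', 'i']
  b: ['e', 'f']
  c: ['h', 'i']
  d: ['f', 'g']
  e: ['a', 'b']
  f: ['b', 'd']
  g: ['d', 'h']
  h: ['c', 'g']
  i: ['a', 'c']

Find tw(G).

2

A width-2 tree decomposition is:
Bags: B1 = {d, f, g}  B2 = {f, g, h}  B3 = {c, f, h}  B4 = {c, f, i}  B5 = {a, f, i}  B6 = {a, e, f}  B7 = {b, e, f}
Tree: B1–B2, B2–B3, B3–B4, B4–B5, B5–B6, B6–B7
Each bag holds 3 vertices, so the decomposition has width 2, which upper-bounds the treewidth. The edges f–d–g–h–c–i–a–e–b–f form a cycle, so G is not a tree and its treewidth is at least 2. Hence tw(G) = 2 exactly.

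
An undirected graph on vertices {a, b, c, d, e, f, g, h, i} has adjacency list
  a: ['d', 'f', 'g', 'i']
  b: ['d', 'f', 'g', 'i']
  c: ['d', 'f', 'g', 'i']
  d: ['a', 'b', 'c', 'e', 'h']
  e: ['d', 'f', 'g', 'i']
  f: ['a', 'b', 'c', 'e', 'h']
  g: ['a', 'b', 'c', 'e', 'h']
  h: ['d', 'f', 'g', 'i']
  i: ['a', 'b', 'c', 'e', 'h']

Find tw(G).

A width-4 tree decomposition is:
Bags: B1 = {b, d, f, g, i}  B2 = {d, f, g, h, i}  B3 = {a, d, f, g, i}  B4 = {d, e, f, g, i}  B5 = {c, d, f, g, i}
Tree: B1–B2, B2–B3, B3–B4, B4–B5
Each bag holds 5 vertices, so the decomposition has width 4, which upper-bounds the treewidth. For the lower bound: the 5 vertex sets {b,i}, {d,h}, {a,g}, {f}, {e} are disjoint, each induces a connected subgraph, and every pair is joined by at least one edge of G. Contracting each set to a single vertex therefore yields K_{5} as a minor, and since treewidth is minor-monotone, tw(G) ≥ tw(K_{5}) = 4. Hence tw(G) = 4 exactly.

4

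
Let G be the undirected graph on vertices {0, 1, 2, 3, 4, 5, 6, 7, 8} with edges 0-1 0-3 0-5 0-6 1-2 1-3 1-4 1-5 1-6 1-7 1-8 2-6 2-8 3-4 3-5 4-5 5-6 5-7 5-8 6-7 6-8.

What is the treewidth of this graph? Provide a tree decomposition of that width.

Treewidth 3.
Bags: B1 = {0, 1, 5, 6}  B2 = {1, 5, 6, 8}  B3 = {0, 1, 3, 5}  B4 = {1, 5, 6, 7}  B5 = {1, 3, 4, 5}  B6 = {1, 2, 6, 8}
Tree: B1–B2, B1–B3, B2–B4, B3–B5, B2–B6

Every bag has size at most 4, so the width is 4 − 1 = 3 and tw(G) ≤ 3. For the lower bound, the 4 vertices {1, 2, 6, 8} are pairwise adjacent, and any tree decomposition puts a clique entirely inside one bag — forcing width ≥ 3. Therefore the treewidth is 3.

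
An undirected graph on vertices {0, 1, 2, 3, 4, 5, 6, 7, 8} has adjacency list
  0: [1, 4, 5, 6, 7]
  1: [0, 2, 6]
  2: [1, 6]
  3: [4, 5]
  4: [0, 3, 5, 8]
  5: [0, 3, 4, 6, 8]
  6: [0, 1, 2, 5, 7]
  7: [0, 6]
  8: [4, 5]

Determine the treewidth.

A width-2 tree decomposition is:
Bags: B1 = {0, 5, 6}  B2 = {0, 4, 5}  B3 = {4, 5, 8}  B4 = {0, 6, 7}  B5 = {3, 4, 5}  B6 = {0, 1, 6}  B7 = {1, 2, 6}
Tree: B1–B2, B2–B3, B1–B4, B2–B5, B4–B6, B6–B7
Each bag holds 3 vertices, so the decomposition has width 2, which upper-bounds the treewidth. Conversely, {0, 4, 5} is a clique of size 3, and the vertices of any clique must share a bag in every tree decomposition; so some bag has ≥ 3 vertices and tw(G) ≥ 2. The upper and lower bounds meet at 2, so that is the treewidth.

2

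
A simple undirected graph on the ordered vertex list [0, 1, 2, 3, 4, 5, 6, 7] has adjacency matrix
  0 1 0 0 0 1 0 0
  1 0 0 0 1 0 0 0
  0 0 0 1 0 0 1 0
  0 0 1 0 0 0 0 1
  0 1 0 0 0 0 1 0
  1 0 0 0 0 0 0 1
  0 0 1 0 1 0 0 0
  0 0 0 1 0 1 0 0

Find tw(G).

A width-2 tree decomposition is:
Bags: B1 = {0, 1, 4}  B2 = {0, 4, 6}  B3 = {0, 2, 6}  B4 = {0, 2, 3}  B5 = {0, 3, 7}  B6 = {0, 5, 7}
Tree: B1–B2, B2–B3, B3–B4, B4–B5, B5–B6
The largest bag has 3 vertices, giving width 2; this decomposition certifies tw(G) ≤ 2. Since 0–1–4–6–2–3–7–5–0 is a cycle in G, G is not acyclic. Forests are exactly the graphs of treewidth ≤ 1, so tw(G) ≥ 2. Hence tw(G) = 2 exactly.

2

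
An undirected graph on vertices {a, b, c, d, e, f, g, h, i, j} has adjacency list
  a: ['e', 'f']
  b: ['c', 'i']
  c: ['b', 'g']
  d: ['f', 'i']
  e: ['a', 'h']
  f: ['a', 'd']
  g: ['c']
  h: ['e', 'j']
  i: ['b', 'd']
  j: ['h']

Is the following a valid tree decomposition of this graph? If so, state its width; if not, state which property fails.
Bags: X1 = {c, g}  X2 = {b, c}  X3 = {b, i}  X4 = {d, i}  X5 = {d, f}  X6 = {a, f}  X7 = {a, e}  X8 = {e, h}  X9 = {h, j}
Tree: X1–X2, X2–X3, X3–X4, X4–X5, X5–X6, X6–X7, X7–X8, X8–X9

Yes; width 1.

Every vertex of G appears in some bag (union = {a, b, c, d, e, f, g, h, i, j}); every edge is covered by a bag; and for each vertex v the set of bags containing v is connected in the bag tree. The decomposition is therefore valid. The largest bag has 2 vertices, so the width is 1.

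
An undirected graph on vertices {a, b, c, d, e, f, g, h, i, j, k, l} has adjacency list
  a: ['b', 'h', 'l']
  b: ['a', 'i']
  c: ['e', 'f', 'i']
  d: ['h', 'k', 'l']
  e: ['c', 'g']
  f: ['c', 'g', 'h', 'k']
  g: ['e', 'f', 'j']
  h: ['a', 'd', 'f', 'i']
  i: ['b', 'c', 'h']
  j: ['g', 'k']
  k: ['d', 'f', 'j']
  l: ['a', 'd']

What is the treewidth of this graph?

A width-3 tree decomposition is:
Bags: B1 = {a, b, i, l}  B2 = {a, h, i, l}  B3 = {d, h, i, l}  B4 = {c, d, h, i}  B5 = {c, d, f, h}  B6 = {c, d, f, k}  B7 = {c, e, f, k}  B8 = {e, f, g, k}  B9 = {e, g, j, k}
Tree: B1–B2, B2–B3, B3–B4, B4–B5, B5–B6, B6–B7, B7–B8, B8–B9
Every bag has size at most 4, so the width is 4 − 1 = 3 and tw(G) ≤ 3. For the lower bound: the 4 vertex sets {a,b,l}, {i}, {h}, {c,d,f,k} are disjoint, each induces a connected subgraph, and every pair is joined by at least one edge of G. Contracting each set to a single vertex therefore yields K_{4} as a minor, and since treewidth is minor-monotone, tw(G) ≥ tw(K_{4}) = 3. The upper and lower bounds meet at 3, so that is the treewidth.

3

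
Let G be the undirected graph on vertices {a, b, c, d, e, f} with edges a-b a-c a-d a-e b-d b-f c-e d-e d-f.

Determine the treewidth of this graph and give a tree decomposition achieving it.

Every bag has size at most 3, so the width is 3 − 1 = 2 and tw(G) ≤ 2. For the lower bound, the 3 vertices {b, d, f} are pairwise adjacent, and any tree decomposition puts a clique entirely inside one bag — forcing width ≥ 2. Therefore the treewidth is 2.

Treewidth 2.
One optimal decomposition is:
Bags: B1 = {b, d, f}  B2 = {a, b, d}  B3 = {a, d, e}  B4 = {a, c, e}
Tree: B1–B2, B2–B3, B3–B4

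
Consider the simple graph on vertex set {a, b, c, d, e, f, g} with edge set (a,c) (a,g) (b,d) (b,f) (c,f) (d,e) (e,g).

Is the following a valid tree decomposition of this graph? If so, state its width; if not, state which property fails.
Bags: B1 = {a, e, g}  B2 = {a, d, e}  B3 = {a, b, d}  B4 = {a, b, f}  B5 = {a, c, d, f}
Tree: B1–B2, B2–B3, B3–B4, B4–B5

No — bags containing vertex d are not connected in the tree.

A tree decomposition must satisfy three properties: every vertex lies in some bag; for every edge, both endpoints lie together in some bag; and for every vertex, the bags containing it form a connected subtree. Here bags containing vertex d are not connected in the tree, so the decomposition is invalid.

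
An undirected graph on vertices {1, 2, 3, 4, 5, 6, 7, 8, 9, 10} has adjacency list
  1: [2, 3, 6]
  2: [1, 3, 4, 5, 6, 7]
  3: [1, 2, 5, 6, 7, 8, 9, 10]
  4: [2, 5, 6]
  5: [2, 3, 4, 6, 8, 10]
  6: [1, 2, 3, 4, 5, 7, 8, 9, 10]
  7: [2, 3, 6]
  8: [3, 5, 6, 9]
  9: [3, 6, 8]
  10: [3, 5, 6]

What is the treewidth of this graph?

3

A width-3 tree decomposition is:
Bags: B1 = {2, 3, 6, 7}  B2 = {2, 3, 5, 6}  B3 = {1, 2, 3, 6}  B4 = {3, 5, 6, 8}  B5 = {3, 6, 8, 9}  B6 = {3, 5, 6, 10}  B7 = {2, 4, 5, 6}
Tree: B1–B2, B1–B3, B2–B4, B4–B5, B4–B6, B2–B7
The largest bag has 4 vertices, giving width 3; this decomposition certifies tw(G) ≤ 3. For the lower bound, the 4 vertices {3, 6, 8, 9} are pairwise adjacent, and any tree decomposition puts a clique entirely inside one bag — forcing width ≥ 3. Therefore the treewidth is 3.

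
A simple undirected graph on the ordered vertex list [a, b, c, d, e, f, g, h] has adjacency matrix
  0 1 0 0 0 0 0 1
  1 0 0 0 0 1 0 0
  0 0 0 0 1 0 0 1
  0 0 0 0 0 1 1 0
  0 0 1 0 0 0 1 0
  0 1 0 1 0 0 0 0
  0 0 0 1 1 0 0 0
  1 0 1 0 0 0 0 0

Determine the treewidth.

2

A width-2 tree decomposition is:
Bags: B1 = {c, e, h}  B2 = {a, e, h}  B3 = {a, b, e}  B4 = {b, e, f}  B5 = {d, e, f}  B6 = {d, e, g}
Tree: B1–B2, B2–B3, B3–B4, B4–B5, B5–B6
Each bag holds 3 vertices, so the decomposition has width 2, which upper-bounds the treewidth. Since e–c–h–a–b–f–d–g–e is a cycle in G, G is not acyclic. Forests are exactly the graphs of treewidth ≤ 1, so tw(G) ≥ 2. Therefore the treewidth is 2.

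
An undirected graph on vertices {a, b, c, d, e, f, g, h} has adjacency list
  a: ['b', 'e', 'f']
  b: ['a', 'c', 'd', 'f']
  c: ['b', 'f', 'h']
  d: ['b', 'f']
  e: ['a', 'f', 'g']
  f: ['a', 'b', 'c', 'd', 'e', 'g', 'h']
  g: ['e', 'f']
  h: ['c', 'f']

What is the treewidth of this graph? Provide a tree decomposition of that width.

Every bag has size at most 3, so the width is 3 − 1 = 2 and tw(G) ≤ 2. Conversely, {e, f, g} is a clique of size 3, and the vertices of any clique must share a bag in every tree decomposition; so some bag has ≥ 3 vertices and tw(G) ≥ 2. The upper and lower bounds meet at 2, so that is the treewidth.

Treewidth 2.
Bags: B1 = {c, f, h}  B2 = {b, c, f}  B3 = {a, b, f}  B4 = {a, e, f}  B5 = {e, f, g}  B6 = {b, d, f}
Tree: B1–B2, B2–B3, B3–B4, B4–B5, B2–B6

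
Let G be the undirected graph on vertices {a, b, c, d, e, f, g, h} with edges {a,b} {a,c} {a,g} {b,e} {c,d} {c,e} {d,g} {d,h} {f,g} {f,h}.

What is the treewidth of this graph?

2

A width-2 tree decomposition is:
Bags: B1 = {a, b, e}  B2 = {a, c, e}  B3 = {a, c, g}  B4 = {c, d, g}  B5 = {d, f, g}  B6 = {d, f, h}
Tree: B1–B2, B2–B3, B3–B4, B4–B5, B5–B6
Each bag holds 3 vertices, so the decomposition has width 2, which upper-bounds the treewidth. For the lower bound, G contains the cycle b–e–c–a–b, so G is not a forest; only forests have treewidth ≤ 1, hence tw(G) ≥ 2. Hence tw(G) = 2 exactly.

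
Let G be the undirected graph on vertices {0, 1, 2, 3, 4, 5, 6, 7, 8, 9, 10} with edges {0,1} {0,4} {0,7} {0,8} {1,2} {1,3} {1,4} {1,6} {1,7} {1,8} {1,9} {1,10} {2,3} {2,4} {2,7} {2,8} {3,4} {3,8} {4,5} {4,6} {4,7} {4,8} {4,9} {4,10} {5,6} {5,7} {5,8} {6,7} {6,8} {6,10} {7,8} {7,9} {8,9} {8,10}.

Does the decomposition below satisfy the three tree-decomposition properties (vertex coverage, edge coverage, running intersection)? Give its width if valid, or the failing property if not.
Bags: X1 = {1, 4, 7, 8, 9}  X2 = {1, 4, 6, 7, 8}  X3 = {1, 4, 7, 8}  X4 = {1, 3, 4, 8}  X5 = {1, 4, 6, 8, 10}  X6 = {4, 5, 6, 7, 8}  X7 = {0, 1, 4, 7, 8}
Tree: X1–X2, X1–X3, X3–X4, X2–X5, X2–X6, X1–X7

No — vertex 2 appears in no bag.

A tree decomposition must satisfy three properties: every vertex lies in some bag; for every edge, both endpoints lie together in some bag; and for every vertex, the bags containing it form a connected subtree. Here vertex 2 appears in no bag, so the decomposition is invalid.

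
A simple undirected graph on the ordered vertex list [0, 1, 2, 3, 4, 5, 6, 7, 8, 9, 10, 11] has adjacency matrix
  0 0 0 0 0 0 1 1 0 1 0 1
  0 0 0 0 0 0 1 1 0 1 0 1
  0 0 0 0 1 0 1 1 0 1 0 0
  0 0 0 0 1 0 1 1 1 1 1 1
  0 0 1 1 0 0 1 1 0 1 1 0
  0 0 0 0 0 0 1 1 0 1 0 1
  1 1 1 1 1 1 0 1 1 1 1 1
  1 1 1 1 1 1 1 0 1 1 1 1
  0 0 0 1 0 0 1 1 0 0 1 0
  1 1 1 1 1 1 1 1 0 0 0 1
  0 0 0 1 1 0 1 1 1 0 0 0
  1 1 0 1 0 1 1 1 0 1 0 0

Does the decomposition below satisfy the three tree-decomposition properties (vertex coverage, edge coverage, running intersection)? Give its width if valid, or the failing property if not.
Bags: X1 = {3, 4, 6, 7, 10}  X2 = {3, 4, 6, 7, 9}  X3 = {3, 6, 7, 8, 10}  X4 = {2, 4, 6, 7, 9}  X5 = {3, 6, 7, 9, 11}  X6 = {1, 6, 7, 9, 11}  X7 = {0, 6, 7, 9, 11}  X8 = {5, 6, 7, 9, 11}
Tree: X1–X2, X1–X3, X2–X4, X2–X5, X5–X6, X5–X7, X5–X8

Yes; width 4.

Checking the three conditions: (i) the bags cover all of {0, 1, 2, 3, 4, 5, 6, 7, 8, 9, 10, 11}; (ii) for each edge, some bag contains both endpoints; (iii) the bags containing any fixed vertex form a subtree. All hold, so the decomposition is valid with width 5 − 1 = 4.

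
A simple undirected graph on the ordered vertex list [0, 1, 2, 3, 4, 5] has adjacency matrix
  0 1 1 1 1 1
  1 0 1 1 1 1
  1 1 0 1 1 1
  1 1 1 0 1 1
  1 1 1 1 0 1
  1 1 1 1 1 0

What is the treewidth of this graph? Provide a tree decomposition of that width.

Treewidth 5.
One optimal decomposition is:
Bags: B1 = {0, 1, 2, 3, 4, 5}
Tree: (single bag)

With just one bag of size 6, the width is 6 − 1 = 5, so tw(G) ≤ 5. Conversely, {0, 1, 2, 3, 4, 5} is a clique of size 6, and the vertices of any clique must share a bag in every tree decomposition; so some bag has ≥ 6 vertices and tw(G) ≥ 5. Therefore the treewidth is 5.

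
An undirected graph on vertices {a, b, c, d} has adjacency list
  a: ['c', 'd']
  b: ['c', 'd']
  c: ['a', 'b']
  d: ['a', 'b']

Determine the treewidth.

A width-2 tree decomposition is:
Bags: B1 = {a, b, c}  B2 = {a, b, d}
Tree: B1–B2
The largest bag has 3 vertices, giving width 2; this decomposition certifies tw(G) ≤ 2. Since a–c–b–d–a is a cycle in G, G is not acyclic. Forests are exactly the graphs of treewidth ≤ 1, so tw(G) ≥ 2. Therefore the treewidth is 2.

2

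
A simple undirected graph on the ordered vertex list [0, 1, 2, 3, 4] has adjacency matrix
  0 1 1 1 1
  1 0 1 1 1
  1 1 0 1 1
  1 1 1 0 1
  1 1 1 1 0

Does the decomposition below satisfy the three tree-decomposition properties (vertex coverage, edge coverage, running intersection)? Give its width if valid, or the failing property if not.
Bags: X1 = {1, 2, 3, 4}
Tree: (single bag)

A tree decomposition must satisfy three properties: every vertex lies in some bag; for every edge, both endpoints lie together in some bag; and for every vertex, the bags containing it form a connected subtree. Here vertex 0 appears in no bag, so the decomposition is invalid.

No — vertex 0 appears in no bag.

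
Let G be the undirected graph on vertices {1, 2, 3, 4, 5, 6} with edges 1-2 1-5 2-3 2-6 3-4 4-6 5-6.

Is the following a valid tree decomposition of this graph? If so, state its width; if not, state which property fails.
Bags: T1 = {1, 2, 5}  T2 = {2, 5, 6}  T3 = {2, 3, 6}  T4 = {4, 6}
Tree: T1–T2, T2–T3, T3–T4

No — edge (3,4) lies in no bag.

A tree decomposition must satisfy three properties: every vertex lies in some bag; for every edge, both endpoints lie together in some bag; and for every vertex, the bags containing it form a connected subtree. Here edge (3,4) lies in no bag, so the decomposition is invalid.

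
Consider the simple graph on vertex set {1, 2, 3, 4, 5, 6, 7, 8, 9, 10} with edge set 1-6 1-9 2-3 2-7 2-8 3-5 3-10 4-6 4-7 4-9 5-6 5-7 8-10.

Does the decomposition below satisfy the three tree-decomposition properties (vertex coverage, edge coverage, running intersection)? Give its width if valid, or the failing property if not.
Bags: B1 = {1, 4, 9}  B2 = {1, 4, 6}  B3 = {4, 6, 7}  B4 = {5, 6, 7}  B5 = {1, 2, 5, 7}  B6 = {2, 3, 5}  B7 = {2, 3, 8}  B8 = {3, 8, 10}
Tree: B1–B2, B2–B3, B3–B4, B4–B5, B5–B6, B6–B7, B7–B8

A tree decomposition must satisfy three properties: every vertex lies in some bag; for every edge, both endpoints lie together in some bag; and for every vertex, the bags containing it form a connected subtree. Here bags containing vertex 1 are not connected in the tree, so the decomposition is invalid.

No — bags containing vertex 1 are not connected in the tree.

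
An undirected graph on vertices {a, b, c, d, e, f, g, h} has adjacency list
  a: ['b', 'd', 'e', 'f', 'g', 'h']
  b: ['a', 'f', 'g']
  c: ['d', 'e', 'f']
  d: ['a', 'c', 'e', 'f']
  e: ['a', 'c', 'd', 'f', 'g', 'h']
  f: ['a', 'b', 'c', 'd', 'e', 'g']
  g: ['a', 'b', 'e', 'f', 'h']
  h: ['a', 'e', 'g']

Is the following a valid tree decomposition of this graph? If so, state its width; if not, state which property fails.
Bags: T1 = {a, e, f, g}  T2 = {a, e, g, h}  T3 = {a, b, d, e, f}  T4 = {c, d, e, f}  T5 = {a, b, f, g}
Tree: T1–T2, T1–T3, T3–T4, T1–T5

No — bags containing vertex b are not connected in the tree.

A tree decomposition must satisfy three properties: every vertex lies in some bag; for every edge, both endpoints lie together in some bag; and for every vertex, the bags containing it form a connected subtree. Here bags containing vertex b are not connected in the tree, so the decomposition is invalid.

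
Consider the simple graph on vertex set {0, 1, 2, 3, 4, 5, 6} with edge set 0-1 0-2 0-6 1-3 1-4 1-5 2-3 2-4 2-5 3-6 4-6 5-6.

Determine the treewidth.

3

A width-3 tree decomposition is:
Bags: B1 = {1, 2, 4, 6}  B2 = {1, 2, 3, 6}  B3 = {1, 2, 5, 6}  B4 = {0, 1, 2, 6}
Tree: B1–B2, B2–B3, B3–B4
Each bag holds 4 vertices, so the decomposition has width 3, which upper-bounds the treewidth. For the lower bound: the 4 vertex sets {2,4}, {1,3}, {6}, {5} are disjoint, each induces a connected subgraph, and every pair is joined by at least one edge of G. Contracting each set to a single vertex therefore yields K_{4} as a minor, and since treewidth is minor-monotone, tw(G) ≥ tw(K_{4}) = 3. Combining the bounds, tw(G) = 3.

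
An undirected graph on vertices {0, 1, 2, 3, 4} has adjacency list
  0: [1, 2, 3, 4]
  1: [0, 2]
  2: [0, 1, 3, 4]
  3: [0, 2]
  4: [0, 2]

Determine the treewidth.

A width-2 tree decomposition is:
Bags: B1 = {0, 1, 2}  B2 = {0, 2, 4}  B3 = {0, 2, 3}
Tree: B1–B2, B2–B3
Every bag has size at most 3, so the width is 3 − 1 = 2 and tw(G) ≤ 2. For the lower bound, the 3 vertices {0, 1, 2} are pairwise adjacent, and any tree decomposition puts a clique entirely inside one bag — forcing width ≥ 2. Therefore the treewidth is 2.

2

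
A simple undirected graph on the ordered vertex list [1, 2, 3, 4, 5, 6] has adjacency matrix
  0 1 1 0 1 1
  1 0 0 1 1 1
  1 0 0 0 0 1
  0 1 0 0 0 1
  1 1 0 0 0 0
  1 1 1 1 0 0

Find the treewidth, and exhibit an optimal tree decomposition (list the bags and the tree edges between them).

Treewidth 2.
One optimal decomposition is:
Bags: B1 = {1, 3, 6}  B2 = {1, 2, 6}  B3 = {2, 4, 6}  B4 = {1, 2, 5}
Tree: B1–B2, B2–B3, B2–B4

Every bag has size at most 3, so the width is 3 − 1 = 2 and tw(G) ≤ 2. On the other hand G contains the 3-clique {1, 2, 5}. A clique must lie in a single bag of any decomposition, so no decomposition can have width below 2. Hence tw(G) = 2 exactly.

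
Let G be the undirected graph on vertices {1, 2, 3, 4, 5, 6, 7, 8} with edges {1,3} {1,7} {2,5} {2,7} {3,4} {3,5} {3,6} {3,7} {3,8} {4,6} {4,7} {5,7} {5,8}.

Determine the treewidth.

2

A width-2 tree decomposition is:
Bags: B1 = {3, 4, 6}  B2 = {3, 4, 7}  B3 = {3, 5, 7}  B4 = {1, 3, 7}  B5 = {2, 5, 7}  B6 = {3, 5, 8}
Tree: B1–B2, B2–B3, B3–B4, B3–B5, B3–B6
Every bag has size at most 3, so the width is 3 − 1 = 2 and tw(G) ≤ 2. For the lower bound, the 3 vertices {2, 5, 7} are pairwise adjacent, and any tree decomposition puts a clique entirely inside one bag — forcing width ≥ 2. The upper and lower bounds meet at 2, so that is the treewidth.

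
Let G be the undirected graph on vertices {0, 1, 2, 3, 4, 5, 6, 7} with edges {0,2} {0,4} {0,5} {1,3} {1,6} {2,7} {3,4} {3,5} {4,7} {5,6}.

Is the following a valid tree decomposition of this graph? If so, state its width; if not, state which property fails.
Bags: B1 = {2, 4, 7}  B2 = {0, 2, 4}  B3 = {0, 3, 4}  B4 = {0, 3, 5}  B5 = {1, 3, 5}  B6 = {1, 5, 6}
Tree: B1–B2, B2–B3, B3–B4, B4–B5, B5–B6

Yes; width 2.

Vertex coverage: the bags together contain {0, 1, 2, 3, 4, 5, 6, 7}, the full vertex set. Edge coverage: each edge of G has both endpoints in at least one bag. Running intersection: for every vertex, the bags containing it form a connected subtree. All three properties hold, so this is a valid tree decomposition of width max|bag| − 1 = 2, and hence tw(G) ≤ 2.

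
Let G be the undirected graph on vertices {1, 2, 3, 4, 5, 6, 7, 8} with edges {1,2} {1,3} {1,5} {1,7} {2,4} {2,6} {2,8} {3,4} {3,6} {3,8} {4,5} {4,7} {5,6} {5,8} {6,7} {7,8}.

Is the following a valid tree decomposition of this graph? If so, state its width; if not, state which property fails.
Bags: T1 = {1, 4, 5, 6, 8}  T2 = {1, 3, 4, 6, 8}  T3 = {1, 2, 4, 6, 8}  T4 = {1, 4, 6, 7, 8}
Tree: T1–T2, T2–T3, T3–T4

Vertex coverage: the bags together contain {1, 2, 3, 4, 5, 6, 7, 8}, the full vertex set. Edge coverage: each edge of G has both endpoints in at least one bag. Running intersection: for every vertex, the bags containing it form a connected subtree. All three properties hold, so this is a valid tree decomposition of width max|bag| − 1 = 4, and hence tw(G) ≤ 4.

Yes; width 4.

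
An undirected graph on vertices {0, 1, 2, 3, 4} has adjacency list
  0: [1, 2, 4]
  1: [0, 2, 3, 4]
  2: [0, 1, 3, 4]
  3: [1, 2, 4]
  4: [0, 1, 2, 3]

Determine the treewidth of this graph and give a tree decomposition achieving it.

Treewidth 3.
One optimal decomposition is:
Bags: B1 = {0, 1, 2, 4}  B2 = {1, 2, 3, 4}
Tree: B1–B2

Every bag has size at most 4, so the width is 4 − 1 = 3 and tw(G) ≤ 3. Conversely, {0, 1, 2, 4} is a clique of size 4, and the vertices of any clique must share a bag in every tree decomposition; so some bag has ≥ 4 vertices and tw(G) ≥ 3. Combining the bounds, tw(G) = 3.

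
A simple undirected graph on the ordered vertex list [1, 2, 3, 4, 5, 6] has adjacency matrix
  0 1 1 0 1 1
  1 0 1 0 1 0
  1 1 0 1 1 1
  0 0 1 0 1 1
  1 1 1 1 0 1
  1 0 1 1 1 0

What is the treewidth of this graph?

A width-3 tree decomposition is:
Bags: B1 = {1, 2, 3, 5}  B2 = {1, 3, 5, 6}  B3 = {3, 4, 5, 6}
Tree: B1–B2, B2–B3
Every bag has size at most 4, so the width is 4 − 1 = 3 and tw(G) ≤ 3. On the other hand G contains the 4-clique {1, 2, 3, 5}. A clique must lie in a single bag of any decomposition, so no decomposition can have width below 3. The upper and lower bounds meet at 3, so that is the treewidth.

3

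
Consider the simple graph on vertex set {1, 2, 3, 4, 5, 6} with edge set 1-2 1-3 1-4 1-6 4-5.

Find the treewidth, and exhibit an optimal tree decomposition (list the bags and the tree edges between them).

The largest bag has 2 vertices, giving width 1; this decomposition certifies tw(G) ≤ 1. G has an edge, so its treewidth is at least 1. Combining the bounds, tw(G) = 1.

Treewidth 1.
One such decomposition:
Bags: B1 = {1, 4}  B2 = {1, 6}  B3 = {1, 3}  B4 = {1, 2}  B5 = {4, 5}
Tree: B1–B2, B2–B3, B1–B4, B1–B5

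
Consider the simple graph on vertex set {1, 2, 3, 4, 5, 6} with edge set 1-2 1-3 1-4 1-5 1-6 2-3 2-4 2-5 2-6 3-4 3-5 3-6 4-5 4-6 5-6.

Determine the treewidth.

A width-5 tree decomposition is:
Bags: B1 = {1, 2, 3, 4, 5, 6}
Tree: (single bag)
A single bag containing all 6 vertices is trivially a valid decomposition of width 5. For the lower bound, the 6 vertices {1, 2, 3, 4, 5, 6} are pairwise adjacent, and any tree decomposition puts a clique entirely inside one bag — forcing width ≥ 5. The upper and lower bounds meet at 5, so that is the treewidth.

5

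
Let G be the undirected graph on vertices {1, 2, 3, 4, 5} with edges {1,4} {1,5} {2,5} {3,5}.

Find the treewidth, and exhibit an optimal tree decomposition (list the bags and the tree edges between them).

Treewidth 1.
Bags: B1 = {3, 5}  B2 = {1, 5}  B3 = {1, 4}  B4 = {2, 5}
Tree: B1–B2, B2–B3, B2–B4

Every bag has size at most 2, so the width is 2 − 1 = 1 and tw(G) ≤ 1. Since G has at least one edge (e.g. 5–3), it is not an edgeless graph, so tw(G) ≥ 1. Combining the bounds, tw(G) = 1.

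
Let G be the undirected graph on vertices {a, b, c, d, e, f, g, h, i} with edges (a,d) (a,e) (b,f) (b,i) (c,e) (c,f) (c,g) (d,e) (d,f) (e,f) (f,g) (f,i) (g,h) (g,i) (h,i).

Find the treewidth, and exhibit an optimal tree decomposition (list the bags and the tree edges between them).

The largest bag has 3 vertices, giving width 2; this decomposition certifies tw(G) ≤ 2. On the other hand G contains the 3-clique {a, d, e}. A clique must lie in a single bag of any decomposition, so no decomposition can have width below 2. Therefore the treewidth is 2.

Treewidth 2.
One optimal decomposition is:
Bags: B1 = {f, g, i}  B2 = {b, f, i}  B3 = {g, h, i}  B4 = {c, f, g}  B5 = {c, e, f}  B6 = {d, e, f}  B7 = {a, d, e}
Tree: B1–B2, B1–B3, B1–B4, B4–B5, B5–B6, B6–B7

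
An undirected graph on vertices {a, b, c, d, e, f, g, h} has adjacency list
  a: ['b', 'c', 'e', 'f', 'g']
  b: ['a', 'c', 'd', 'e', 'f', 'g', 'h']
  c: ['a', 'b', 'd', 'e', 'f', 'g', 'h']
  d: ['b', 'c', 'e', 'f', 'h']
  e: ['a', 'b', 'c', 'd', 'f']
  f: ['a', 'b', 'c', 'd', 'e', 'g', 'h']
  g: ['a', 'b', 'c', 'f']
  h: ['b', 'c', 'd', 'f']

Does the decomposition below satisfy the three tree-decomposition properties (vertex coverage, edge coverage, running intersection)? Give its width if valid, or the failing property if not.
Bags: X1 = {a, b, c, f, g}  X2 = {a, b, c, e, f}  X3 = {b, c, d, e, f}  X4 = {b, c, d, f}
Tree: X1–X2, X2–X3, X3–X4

No — vertex h appears in no bag.

A tree decomposition must satisfy three properties: every vertex lies in some bag; for every edge, both endpoints lie together in some bag; and for every vertex, the bags containing it form a connected subtree. Here vertex h appears in no bag, so the decomposition is invalid.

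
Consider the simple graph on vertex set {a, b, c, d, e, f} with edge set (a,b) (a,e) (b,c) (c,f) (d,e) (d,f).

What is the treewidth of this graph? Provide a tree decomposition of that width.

Treewidth 2.
One optimal decomposition is:
Bags: B1 = {a, b, e}  B2 = {b, d, e}  B3 = {b, d, f}  B4 = {b, c, f}
Tree: B1–B2, B2–B3, B3–B4

Each bag holds 3 vertices, so the decomposition has width 2, which upper-bounds the treewidth. Since b–a–e–d–f–c–b is a cycle in G, G is not acyclic. Forests are exactly the graphs of treewidth ≤ 1, so tw(G) ≥ 2. Therefore the treewidth is 2.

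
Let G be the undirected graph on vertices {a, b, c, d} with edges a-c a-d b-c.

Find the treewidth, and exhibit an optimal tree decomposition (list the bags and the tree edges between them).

The largest bag has 2 vertices, giving width 1; this decomposition certifies tw(G) ≤ 1. Since G has at least one edge (e.g. a–c), it is not an edgeless graph, so tw(G) ≥ 1. Therefore the treewidth is 1.

Treewidth 1.
One optimal decomposition is:
Bags: B1 = {a, c}  B2 = {a, d}  B3 = {b, c}
Tree: B1–B2, B1–B3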